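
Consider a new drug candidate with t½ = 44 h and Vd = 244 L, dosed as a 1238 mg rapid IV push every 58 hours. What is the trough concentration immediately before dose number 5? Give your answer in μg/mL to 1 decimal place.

3.3 μg/mL

f = (1/2)^(τ/t½) = (1/2)^(58/44) ≈ 0.4010.
C₀ = D/Vd = 1238/244 ≈ 5.074 μg/mL.
Before the 5th dose, 4 doses have been given. Superposition: Cmin = C₀·(f + f² + … + f^4).
≈ 5.074 × (0.4010 + 0.1608 + 0.0645 + 0.0259) ≈ 5.074 × 0.6522 ≈ 3.309 μg/mL.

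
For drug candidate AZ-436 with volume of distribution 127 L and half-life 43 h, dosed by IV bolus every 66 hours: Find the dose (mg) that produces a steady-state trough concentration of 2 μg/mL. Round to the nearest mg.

τ/t½ = 66/43 ≈ 1.5349, so f = (1/2)^(66/43) ≈ 0.345107.
Cmin,ss = (D/Vd)·f/(1−f), so D = Cmin,ss·Vd·(1−f)/f.
D = 2 × 127 × (1−f)/f ≈ 2 × 127 × 1.89765 ≈ 482.00 mg.

482 mg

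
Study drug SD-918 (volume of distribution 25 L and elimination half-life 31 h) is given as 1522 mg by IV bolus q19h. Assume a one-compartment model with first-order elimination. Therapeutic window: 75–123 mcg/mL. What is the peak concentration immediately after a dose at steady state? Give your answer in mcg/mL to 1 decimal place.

Over one 19-h interval, 19/31 ≈ 0.6129 half-lives elapse, leaving f ≈ 0.6539 of each dose.
At steady state, accumulation factor R = 1/(1 − e^(−kτ)) ≈ 2.8893.
Single-dose peak C₀ = D/Vd = 1522/25 ≈ 60.880 mcg/mL.
Steady-state peak Cmax,ss = C₀·R ≈ 60.880 × 2.8893 ≈ 175.901 mcg/mL.
Peak 175.9 mcg/mL vs MTC 123 mcg/mL: exceeds toxic threshold.

175.9 mcg/mL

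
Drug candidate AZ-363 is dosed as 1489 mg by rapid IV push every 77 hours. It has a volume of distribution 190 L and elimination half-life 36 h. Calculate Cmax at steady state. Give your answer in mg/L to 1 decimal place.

10.1 mg/L

τ/t½ = 77/36 ≈ 2.1389, so fraction remaining f = (1/2)^(77/36) ≈ 0.2271.
Accumulation ratio R = 1/(1 − f) ≈ 1/0.7729 ≈ 1.2938.
Single-dose peak C₀ = D/Vd = 1489/190 ≈ 7.837 mg/L.
Steady-state peak Cmax,ss = C₀·R ≈ 7.837 × 1.2938 ≈ 10.140 mg/L.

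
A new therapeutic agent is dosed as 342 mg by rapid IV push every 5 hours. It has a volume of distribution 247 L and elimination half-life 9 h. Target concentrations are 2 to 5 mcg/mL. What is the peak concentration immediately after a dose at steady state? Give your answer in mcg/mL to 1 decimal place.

τ/t½ = 5/9 ≈ 0.55556, so fraction remaining f = (1/2)^(5/9) ≈ 0.6804.
Accumulation ratio R = 1/(1 − f) ≈ 1/0.3196 ≈ 3.1289.
Single-dose peak C₀ = D/Vd = 342/247 ≈ 1.385 mcg/mL.
Steady-state peak Cmax,ss = C₀·R ≈ 1.385 × 3.1289 ≈ 4.334 mcg/mL.
Peak 4.3 mcg/mL vs MTC 5 mcg/mL: below toxic threshold.

4.3 mcg/mL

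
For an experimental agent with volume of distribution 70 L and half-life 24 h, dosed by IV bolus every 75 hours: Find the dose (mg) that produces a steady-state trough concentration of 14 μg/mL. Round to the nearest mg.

τ/t½ = 75/24 ≈ 3.125, so f = (1/2)^(75/24) ≈ 0.114626.
Cmin,ss = (D/Vd)·f/(1−f), so D = Cmin,ss·Vd·(1−f)/f.
D = 14 × 70 × (1−f)/f ≈ 14 × 70 × 7.72402 ≈ 7569.54 mg.

7570 mg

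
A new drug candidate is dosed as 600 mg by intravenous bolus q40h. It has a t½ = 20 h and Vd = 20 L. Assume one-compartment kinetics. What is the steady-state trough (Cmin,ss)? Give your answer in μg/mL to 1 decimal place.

The dosing interval is 2 half-lives, so f = 2^(−2) = 0.25.
At steady state, R = 1/(1 − 0.25) = 4/3.
Single-dose peak C₀ = D/Vd = 600/20 = 30 μg/mL.
Steady-state peak Cmax,ss = C₀·R = 30 × 4/3 ≈ 40.000 μg/mL.
Steady-state trough Cmin,ss = Cmax,ss·f ≈ 40.000 × 0.25 ≈ 10.000 μg/mL.

10.0 μg/mL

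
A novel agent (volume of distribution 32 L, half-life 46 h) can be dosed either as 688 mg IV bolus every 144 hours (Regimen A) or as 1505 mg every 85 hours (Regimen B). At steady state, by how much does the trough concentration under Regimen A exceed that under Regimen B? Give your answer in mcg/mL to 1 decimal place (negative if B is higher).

-15.3 mcg/mL

Regimen A: f = (1/2)^(144/46) ≈ 0.1142; Cmin,ss = (688/32)·f/(1−f) ≈ 2.772 mcg/mL.
Regimen B: f = (1/2)^(85/46) ≈ 0.2778; Cmin,ss = (1505/32)·f/(1−f) ≈ 18.091 mcg/mL.
Difference ≈ 2.772 − 18.091 ≈ -15.319 mcg/mL.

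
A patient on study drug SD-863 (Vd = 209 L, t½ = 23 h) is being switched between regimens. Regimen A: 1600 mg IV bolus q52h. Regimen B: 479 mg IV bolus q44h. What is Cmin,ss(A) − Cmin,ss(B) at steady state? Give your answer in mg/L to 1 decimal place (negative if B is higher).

Regimen A: f = (1/2)^(52/23) ≈ 0.2086; Cmin,ss = (1600/209)·f/(1−f) ≈ 2.018 mg/L.
Regimen B: f = (1/2)^(44/23) ≈ 0.2655; Cmin,ss = (479/209)·f/(1−f) ≈ 0.828 mg/L.
Difference ≈ 2.018 − 0.828 ≈ 1.190 mg/L.

1.2 mg/L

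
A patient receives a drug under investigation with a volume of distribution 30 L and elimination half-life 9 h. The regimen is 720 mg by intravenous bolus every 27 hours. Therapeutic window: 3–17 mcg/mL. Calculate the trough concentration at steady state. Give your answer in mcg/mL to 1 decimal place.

3.4 mcg/mL

τ = 27 h = 3 half-lives, so f = (1/2)^3 = 0.125.
Accumulation ratio R = 1/(1 − f) = 1/0.875 = 8/7.
Single-dose peak C₀ = D/Vd = 720/30 = 24 mcg/mL.
Steady-state peak Cmax,ss = C₀·R = 24 × 8/7 ≈ 27.429 mcg/mL.
Steady-state trough Cmin,ss = Cmax,ss·f ≈ 27.429 × 0.125 ≈ 3.429 mcg/mL.
Trough 3.4 mcg/mL vs MEC 3 mcg/mL: adequate.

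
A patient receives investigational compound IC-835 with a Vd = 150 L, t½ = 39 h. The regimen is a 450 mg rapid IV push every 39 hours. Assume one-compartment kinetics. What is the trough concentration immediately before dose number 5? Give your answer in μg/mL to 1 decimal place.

2.8 μg/mL

f = (1/2)^(τ/t½) = (1/2)^(39/39) ≈ 0.5000.
C₀ = D/Vd = 450/150 ≈ 3.000 μg/mL.
Before the 5th dose, 4 doses have been given. Superposition: Cmin = C₀·(f + f² + … + f^4).
≈ 3.000 × (0.5000 + 0.2500 + 0.1250 + 0.0625) ≈ 3.000 × 0.9375 ≈ 2.812 μg/mL.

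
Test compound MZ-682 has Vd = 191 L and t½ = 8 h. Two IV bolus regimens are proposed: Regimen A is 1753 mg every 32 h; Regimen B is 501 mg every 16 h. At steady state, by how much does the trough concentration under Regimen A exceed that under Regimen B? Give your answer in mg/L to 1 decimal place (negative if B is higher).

Regimen A: f = (1/2)^(32/8) ≈ 0.0625; Cmin,ss = (1753/191)·f/(1−f) ≈ 0.612 mg/L.
Regimen B: f = (1/2)^(16/8) ≈ 0.2500; Cmin,ss = (501/191)·f/(1−f) ≈ 0.874 mg/L.
Difference ≈ 0.612 − 0.874 ≈ -0.262 mg/L.

-0.3 mg/L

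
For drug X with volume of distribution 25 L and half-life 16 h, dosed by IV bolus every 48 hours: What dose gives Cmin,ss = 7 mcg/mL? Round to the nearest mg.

1225 mg

τ/t½ = 48/16 ≈ 3, so f = (1/2)^(48/16) ≈ 0.125000.
Cmin,ss = (D/Vd)·f/(1−f), so D = Cmin,ss·Vd·(1−f)/f.
D = 7 × 25 × (1−f)/f ≈ 7 × 25 × 7.00000 ≈ 1225.00 mg.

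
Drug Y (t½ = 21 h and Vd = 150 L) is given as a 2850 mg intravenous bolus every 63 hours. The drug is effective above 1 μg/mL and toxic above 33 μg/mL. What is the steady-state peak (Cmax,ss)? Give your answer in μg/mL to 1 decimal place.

τ = 63 h = 3 half-lives, so f = (1/2)^3 = 0.125.
Accumulation ratio R = 1/(1 − f) = 1/0.875 = 8/7.
Single-dose peak C₀ = D/Vd = 2850/150 = 19 μg/mL.
Steady-state peak Cmax,ss = C₀·R = 19 × 8/7 ≈ 21.714 μg/mL.
Peak 21.7 μg/mL vs MTC 33 μg/mL: below toxic threshold.

21.7 μg/mL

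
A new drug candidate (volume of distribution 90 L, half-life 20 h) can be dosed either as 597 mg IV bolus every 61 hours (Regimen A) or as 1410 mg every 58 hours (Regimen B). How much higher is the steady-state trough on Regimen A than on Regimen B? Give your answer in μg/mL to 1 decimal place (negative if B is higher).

Regimen A: f = (1/2)^(61/20) ≈ 0.1207; Cmin,ss = (597/90)·f/(1−f) ≈ 0.911 μg/mL.
Regimen B: f = (1/2)^(58/20) ≈ 0.1340; Cmin,ss = (1410/90)·f/(1−f) ≈ 2.424 μg/mL.
Difference ≈ 0.911 − 2.424 ≈ -1.513 μg/mL.

-1.5 μg/mL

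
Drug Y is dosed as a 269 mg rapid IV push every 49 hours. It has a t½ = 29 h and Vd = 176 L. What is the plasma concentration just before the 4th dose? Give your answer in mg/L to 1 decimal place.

0.7 mg/L

f = (1/2)^(τ/t½) = (1/2)^(49/29) ≈ 0.3100.
C₀ = D/Vd = 269/176 ≈ 1.528 mg/L.
Before the 4th dose, 3 doses have been given. Superposition: Cmin = C₀·(f + f² + … + f^3).
≈ 1.528 × (0.3100 + 0.0961 + 0.0298) ≈ 1.528 × 0.4359 ≈ 0.666 mg/L.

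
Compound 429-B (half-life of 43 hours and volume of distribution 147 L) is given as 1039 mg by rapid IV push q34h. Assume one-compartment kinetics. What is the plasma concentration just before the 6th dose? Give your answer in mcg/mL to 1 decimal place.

9.1 mcg/mL

f = (1/2)^(τ/t½) = (1/2)^(34/43) ≈ 0.5781.
C₀ = D/Vd = 1039/147 ≈ 7.068 mcg/mL.
Before the 6th dose, 5 doses have been given. Superposition: Cmin = C₀·(f + f² + … + f^5).
≈ 7.068 × (0.5781 + 0.3342 + 0.1932 + 0.1117 + 0.0646) ≈ 7.068 × 1.2818 ≈ 9.060 mcg/mL.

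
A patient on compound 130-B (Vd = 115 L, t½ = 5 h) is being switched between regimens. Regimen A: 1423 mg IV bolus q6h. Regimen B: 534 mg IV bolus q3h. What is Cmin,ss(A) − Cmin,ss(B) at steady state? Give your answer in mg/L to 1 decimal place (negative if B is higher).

0.5 mg/L

Regimen A: f = (1/2)^(6/5) ≈ 0.4353; Cmin,ss = (1423/115)·f/(1−f) ≈ 9.538 mg/L.
Regimen B: f = (1/2)^(3/5) ≈ 0.6598; Cmin,ss = (534/115)·f/(1−f) ≈ 9.006 mg/L.
Difference ≈ 9.538 − 9.006 ≈ 0.532 mg/L.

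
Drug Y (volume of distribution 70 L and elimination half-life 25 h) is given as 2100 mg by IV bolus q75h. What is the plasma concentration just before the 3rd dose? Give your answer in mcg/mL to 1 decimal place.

f = (1/2)^(τ/t½) = (1/2)^(75/25) ≈ 0.1250.
C₀ = D/Vd = 2100/70 ≈ 30.000 mcg/mL.
Before the 3rd dose, 2 doses have been given. Superposition: Cmin = C₀·(f + f²).
≈ 30.000 × (0.1250 + 0.0156) ≈ 30.000 × 0.1406 ≈ 4.218 mcg/mL.

4.2 mcg/mL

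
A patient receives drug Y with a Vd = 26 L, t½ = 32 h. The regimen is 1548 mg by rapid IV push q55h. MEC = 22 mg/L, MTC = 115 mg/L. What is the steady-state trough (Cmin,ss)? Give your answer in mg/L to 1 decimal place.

k = ln2/t½ = ln2/32 ≈ 0.021661 h⁻¹; fraction remaining f = e^(−kτ) = e^(−0.021661×55) ≈ 0.3038.
At steady state, accumulation factor R = 1/(1 − e^(−kτ)) ≈ 1.4364.
Each bolus raises the concentration by D/Vd = 1548/26 ≈ 59.538 mg/L.
Steady-state peak Cmax,ss = C₀·R ≈ 59.538 × 1.4364 ≈ 85.520 mg/L.
One interval later, Cmin,ss = Cmax,ss·e^(−kτ) ≈ 85.520 × 0.3038 ≈ 25.981 mg/L.
Trough 26.0 mg/L vs MEC 22 mg/L: adequate.

26.0 mg/L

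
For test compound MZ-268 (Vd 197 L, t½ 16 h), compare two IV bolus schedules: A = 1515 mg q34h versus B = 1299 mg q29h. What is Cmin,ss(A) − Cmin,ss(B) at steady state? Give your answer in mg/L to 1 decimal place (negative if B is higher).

-0.3 mg/L

Regimen A: f = (1/2)^(34/16) ≈ 0.2293; Cmin,ss = (1515/197)·f/(1−f) ≈ 2.288 mg/L.
Regimen B: f = (1/2)^(29/16) ≈ 0.2847; Cmin,ss = (1299/197)·f/(1−f) ≈ 2.624 mg/L.
Difference ≈ 2.288 − 2.624 ≈ -0.336 mg/L.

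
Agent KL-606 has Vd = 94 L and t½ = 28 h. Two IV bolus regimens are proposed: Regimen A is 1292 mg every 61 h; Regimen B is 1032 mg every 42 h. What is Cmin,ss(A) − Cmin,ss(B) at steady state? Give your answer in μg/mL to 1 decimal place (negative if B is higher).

Regimen A: f = (1/2)^(61/28) ≈ 0.2209; Cmin,ss = (1292/94)·f/(1−f) ≈ 3.897 μg/mL.
Regimen B: f = (1/2)^(42/28) ≈ 0.3536; Cmin,ss = (1032/94)·f/(1−f) ≈ 6.006 μg/mL.
Difference ≈ 3.897 − 6.006 ≈ -2.109 μg/mL.

-2.1 μg/mL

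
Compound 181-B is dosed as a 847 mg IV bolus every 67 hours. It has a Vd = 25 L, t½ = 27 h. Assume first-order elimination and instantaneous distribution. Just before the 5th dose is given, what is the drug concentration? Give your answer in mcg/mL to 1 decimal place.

f = (1/2)^(τ/t½) = (1/2)^(67/27) ≈ 0.1791.
C₀ = D/Vd = 847/25 ≈ 33.880 mcg/mL.
Before the 5th dose, 4 doses have been given. Superposition: Cmin = C₀·(f + f² + … + f^4).
≈ 33.880 × (0.1791 + 0.0321 + 0.0057 + 0.0010) ≈ 33.880 × 0.2179 ≈ 7.382 mcg/mL.

7.4 mcg/mL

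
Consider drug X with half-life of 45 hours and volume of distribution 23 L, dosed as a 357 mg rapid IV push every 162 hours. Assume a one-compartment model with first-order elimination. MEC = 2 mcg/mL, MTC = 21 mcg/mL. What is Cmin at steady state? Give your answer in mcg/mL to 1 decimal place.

Over one 162-h interval, 162/45 ≈ 3.6 half-lives elapse, leaving f ≈ 0.0825 of each dose.
At steady state, accumulation factor R = 1/(1 − e^(−kτ)) ≈ 1.0899.
Each bolus raises the concentration by D/Vd = 357/23 ≈ 15.522 mcg/mL.
Steady-state peak Cmax,ss = C₀·R ≈ 15.522 × 1.0899 ≈ 16.917 mcg/mL.
Steady-state trough Cmin,ss = Cmax,ss·f ≈ 16.917 × 0.0825 ≈ 1.396 mcg/mL.
Trough 1.4 mcg/mL vs MEC 2 mcg/mL: subtherapeutic.

1.4 mcg/mL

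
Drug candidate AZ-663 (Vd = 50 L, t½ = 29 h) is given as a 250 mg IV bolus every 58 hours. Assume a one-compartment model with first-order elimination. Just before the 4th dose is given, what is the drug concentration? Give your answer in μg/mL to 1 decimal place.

1.6 μg/mL

f = (1/2)^(τ/t½) = (1/2)^(58/29) ≈ 0.2500.
C₀ = D/Vd = 250/50 ≈ 5.000 μg/mL.
Before the 4th dose, 3 doses have been given. Superposition: Cmin = C₀·(f + f² + … + f^3).
≈ 5.000 × (0.2500 + 0.0625 + 0.0156) ≈ 5.000 × 0.3281 ≈ 1.641 μg/mL.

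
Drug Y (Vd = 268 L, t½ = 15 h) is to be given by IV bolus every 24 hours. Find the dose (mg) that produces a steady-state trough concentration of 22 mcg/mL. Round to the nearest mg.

τ/t½ = 24/15 ≈ 1.6, so f = (1/2)^(24/15) ≈ 0.329877.
Cmin,ss = (D/Vd)·f/(1−f), so D = Cmin,ss·Vd·(1−f)/f.
D = 22 × 268 × (1−f)/f ≈ 22 × 268 × 2.03143 ≈ 11977.31 mg.

11977 mg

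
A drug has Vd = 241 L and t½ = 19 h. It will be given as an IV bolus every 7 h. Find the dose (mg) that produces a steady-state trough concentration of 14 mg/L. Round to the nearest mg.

982 mg

τ/t½ = 7/19 ≈ 0.36842, so f = (1/2)^(7/19) ≈ 0.774630.
Cmin,ss = (D/Vd)·f/(1−f), so D = Cmin,ss·Vd·(1−f)/f.
D = 14 × 241 × (1−f)/f ≈ 14 × 241 × 0.29094 ≈ 981.63 mg.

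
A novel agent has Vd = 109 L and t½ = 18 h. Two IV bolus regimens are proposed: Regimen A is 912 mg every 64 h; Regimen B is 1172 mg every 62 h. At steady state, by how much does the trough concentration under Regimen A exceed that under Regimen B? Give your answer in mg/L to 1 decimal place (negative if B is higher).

Regimen A: f = (1/2)^(64/18) ≈ 0.0850; Cmin,ss = (912/109)·f/(1−f) ≈ 0.777 mg/L.
Regimen B: f = (1/2)^(62/18) ≈ 0.0919; Cmin,ss = (1172/109)·f/(1−f) ≈ 1.088 mg/L.
Difference ≈ 0.777 − 1.088 ≈ -0.311 mg/L.

-0.3 mg/L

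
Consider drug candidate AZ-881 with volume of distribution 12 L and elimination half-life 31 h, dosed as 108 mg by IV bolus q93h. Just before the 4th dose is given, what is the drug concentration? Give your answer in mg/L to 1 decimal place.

1.3 mg/L

f = (1/2)^(τ/t½) = (1/2)^(93/31) ≈ 0.1250.
C₀ = D/Vd = 108/12 ≈ 9.000 mg/L.
Before the 4th dose, 3 doses have been given. Superposition: Cmin = C₀·(f + f² + … + f^3).
≈ 9.000 × (0.1250 + 0.0156 + 0.0020) ≈ 9.000 × 0.1426 ≈ 1.283 mg/L.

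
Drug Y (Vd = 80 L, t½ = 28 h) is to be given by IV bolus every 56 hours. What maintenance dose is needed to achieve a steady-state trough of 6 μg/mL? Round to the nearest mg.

1440 mg

τ/t½ = 56/28 ≈ 2, so f = (1/2)^(56/28) ≈ 0.250000.
Cmin,ss = (D/Vd)·f/(1−f), so D = Cmin,ss·Vd·(1−f)/f.
D = 6 × 80 × (1−f)/f ≈ 6 × 80 × 3.00000 ≈ 1440.00 mg.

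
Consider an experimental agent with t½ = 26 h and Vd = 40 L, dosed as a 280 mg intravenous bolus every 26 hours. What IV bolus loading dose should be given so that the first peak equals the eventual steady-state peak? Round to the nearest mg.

560 mg

f = (1/2)^(26/26) ≈ 0.500000; accumulation ratio R = 1/(1−f) ≈ 2.00000.
Loading dose to hit Cmax,ss on first dose: D_load = D_maint·R ≈ 280 × 2.00000 ≈ 560.00 mg.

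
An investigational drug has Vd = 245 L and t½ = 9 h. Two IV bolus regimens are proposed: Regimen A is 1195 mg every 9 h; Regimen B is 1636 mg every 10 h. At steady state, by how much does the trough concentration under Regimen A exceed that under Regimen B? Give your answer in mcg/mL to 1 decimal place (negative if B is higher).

Regimen A: f = (1/2)^(9/9) ≈ 0.5000; Cmin,ss = (1195/245)·f/(1−f) ≈ 4.878 mcg/mL.
Regimen B: f = (1/2)^(10/9) ≈ 0.4629; Cmin,ss = (1636/245)·f/(1−f) ≈ 5.755 mcg/mL.
Difference ≈ 4.878 − 5.755 ≈ -0.877 mcg/mL.

-0.9 mcg/mL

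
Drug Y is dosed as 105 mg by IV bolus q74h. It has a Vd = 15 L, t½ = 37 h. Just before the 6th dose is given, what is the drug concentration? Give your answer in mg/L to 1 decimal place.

2.3 mg/L

f = (1/2)^(τ/t½) = (1/2)^(74/37) ≈ 0.2500.
C₀ = D/Vd = 105/15 ≈ 7.000 mg/L.
Before the 6th dose, 5 doses have been given. Superposition: Cmin = C₀·(f + f² + … + f^5).
≈ 7.000 × (0.2500 + 0.0625 + 0.0156 + 0.0039 + 0.0010) ≈ 7.000 × 0.3330 ≈ 2.331 mg/L.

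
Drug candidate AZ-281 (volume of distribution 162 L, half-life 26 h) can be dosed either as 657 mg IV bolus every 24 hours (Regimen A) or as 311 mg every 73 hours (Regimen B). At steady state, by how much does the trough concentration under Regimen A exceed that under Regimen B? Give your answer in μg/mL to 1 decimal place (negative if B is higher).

Regimen A: f = (1/2)^(24/26) ≈ 0.5274; Cmin,ss = (657/162)·f/(1−f) ≈ 4.526 μg/mL.
Regimen B: f = (1/2)^(73/26) ≈ 0.1428; Cmin,ss = (311/162)·f/(1−f) ≈ 0.320 μg/mL.
Difference ≈ 4.526 − 0.320 ≈ 4.206 μg/mL.

4.2 μg/mL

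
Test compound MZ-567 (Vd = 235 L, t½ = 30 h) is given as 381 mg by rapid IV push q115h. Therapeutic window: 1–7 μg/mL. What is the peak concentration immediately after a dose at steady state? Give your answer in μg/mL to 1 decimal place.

Over one 115-h interval, 115/30 ≈ 3.8333 half-lives elapse, leaving f ≈ 0.0702 of each dose.
Accumulation ratio R = 1/(1 − f) ≈ 1/0.9298 ≈ 1.0755.
Single-dose peak C₀ = D/Vd = 381/235 ≈ 1.621 μg/mL.
Steady-state peak Cmax,ss = C₀·R ≈ 1.621 × 1.0755 ≈ 1.743 μg/mL.
Peak 1.7 μg/mL vs MTC 7 μg/mL: below toxic threshold.

1.7 μg/mL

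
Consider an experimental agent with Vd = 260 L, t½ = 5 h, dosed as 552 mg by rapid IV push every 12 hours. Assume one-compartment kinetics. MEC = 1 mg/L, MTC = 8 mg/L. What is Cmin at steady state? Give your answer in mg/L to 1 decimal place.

Over one 12-h interval, 12/5 ≈ 2.4 half-lives elapse, leaving f ≈ 0.1895 of each dose.
Each bolus raises the concentration by D/Vd = 552/260 ≈ 2.123 mg/L.
Steady-state trough Cmin,ss = C₀·f/(1−f) ≈ 2.123 × 0.1895/0.8105 ≈ 0.496 mg/L.
Trough 0.5 mg/L vs MEC 1 mg/L: subtherapeutic.

0.5 mg/L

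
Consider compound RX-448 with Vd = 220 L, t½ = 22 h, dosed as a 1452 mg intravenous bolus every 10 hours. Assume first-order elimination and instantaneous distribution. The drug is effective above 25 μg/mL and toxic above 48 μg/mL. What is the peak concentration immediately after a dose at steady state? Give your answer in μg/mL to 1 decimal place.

24.4 μg/mL

τ/t½ = 10/22 ≈ 0.45455, so fraction remaining f = (1/2)^(10/22) ≈ 0.7297.
At steady state, accumulation factor R = 1/(1 − e^(−kτ)) ≈ 3.6996.
Each bolus raises the concentration by D/Vd = 1452/220 ≈ 6.600 μg/mL.
Steady-state peak Cmax,ss = C₀·R ≈ 6.600 × 3.6996 ≈ 24.417 μg/mL.
Peak 24.4 μg/mL vs MTC 48 μg/mL: below toxic threshold.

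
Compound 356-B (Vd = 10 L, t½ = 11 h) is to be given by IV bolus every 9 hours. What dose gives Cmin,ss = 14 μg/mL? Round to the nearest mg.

107 mg

τ/t½ = 9/11 ≈ 0.81818, so f = (1/2)^(9/11) ≈ 0.567156.
Cmin,ss = (D/Vd)·f/(1−f), so D = Cmin,ss·Vd·(1−f)/f.
D = 14 × 10 × (1−f)/f ≈ 14 × 10 × 0.76318 ≈ 106.85 mg.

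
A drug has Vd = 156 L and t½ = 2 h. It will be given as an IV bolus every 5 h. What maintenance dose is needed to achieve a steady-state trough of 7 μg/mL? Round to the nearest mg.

τ/t½ = 5/2 ≈ 2.5, so f = (1/2)^(5/2) ≈ 0.176777.
Cmin,ss = (D/Vd)·f/(1−f), so D = Cmin,ss·Vd·(1−f)/f.
D = 7 × 156 × (1−f)/f ≈ 7 × 156 × 4.65684 ≈ 5085.27 mg.

5085 mg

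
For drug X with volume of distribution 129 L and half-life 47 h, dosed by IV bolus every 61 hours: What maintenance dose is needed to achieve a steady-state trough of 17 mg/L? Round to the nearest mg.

3199 mg

τ/t½ = 61/47 ≈ 1.2979, so f = (1/2)^(61/47) ≈ 0.406726.
Cmin,ss = (D/Vd)·f/(1−f), so D = Cmin,ss·Vd·(1−f)/f.
D = 17 × 129 × (1−f)/f ≈ 17 × 129 × 1.45866 ≈ 3198.84 mg.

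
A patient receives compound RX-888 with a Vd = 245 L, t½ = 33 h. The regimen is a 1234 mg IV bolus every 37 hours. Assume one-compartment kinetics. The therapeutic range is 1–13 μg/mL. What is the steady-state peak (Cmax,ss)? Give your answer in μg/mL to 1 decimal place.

Over one 37-h interval, 37/33 ≈ 1.1212 half-lives elapse, leaving f ≈ 0.4597 of each dose.
Accumulation ratio R = 1/(1 − f) ≈ 1/0.5403 ≈ 1.8508.
Single-dose peak C₀ = D/Vd = 1234/245 ≈ 5.037 μg/mL.
Steady-state peak Cmax,ss = C₀·R ≈ 5.037 × 1.8508 ≈ 9.322 μg/mL.
Peak 9.3 μg/mL vs MTC 13 μg/mL: below toxic threshold.

9.3 μg/mL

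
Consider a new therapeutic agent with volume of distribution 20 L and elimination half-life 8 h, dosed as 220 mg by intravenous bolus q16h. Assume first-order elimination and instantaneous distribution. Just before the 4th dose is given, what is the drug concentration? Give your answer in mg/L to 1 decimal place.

f = (1/2)^(τ/t½) = (1/2)^(16/8) ≈ 0.2500.
C₀ = D/Vd = 220/20 ≈ 11.000 mg/L.
Before the 4th dose, 3 doses have been given. Superposition: Cmin = C₀·(f + f² + … + f^3).
≈ 11.000 × (0.2500 + 0.0625 + 0.0156) ≈ 11.000 × 0.3281 ≈ 3.609 mg/L.

3.6 mg/L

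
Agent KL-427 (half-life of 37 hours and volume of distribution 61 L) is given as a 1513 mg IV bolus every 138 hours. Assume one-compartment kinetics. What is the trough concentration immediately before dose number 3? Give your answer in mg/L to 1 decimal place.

2.0 mg/L

f = (1/2)^(τ/t½) = (1/2)^(138/37) ≈ 0.0754.
C₀ = D/Vd = 1513/61 ≈ 24.803 mg/L.
Before the 3rd dose, 2 doses have been given. Superposition: Cmin = C₀·(f + f²).
≈ 24.803 × (0.0754 + 0.0057) ≈ 24.803 × 0.0811 ≈ 2.012 mg/L.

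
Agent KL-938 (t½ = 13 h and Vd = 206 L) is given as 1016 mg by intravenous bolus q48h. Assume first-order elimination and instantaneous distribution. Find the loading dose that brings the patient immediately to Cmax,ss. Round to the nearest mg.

f = (1/2)^(48/13) ≈ 0.077358; accumulation ratio R = 1/(1−f) ≈ 1.08384.
Loading dose to hit Cmax,ss on first dose: D_load = D_maint·R ≈ 1016 × 1.08384 ≈ 1101.18 mg.

1101 mg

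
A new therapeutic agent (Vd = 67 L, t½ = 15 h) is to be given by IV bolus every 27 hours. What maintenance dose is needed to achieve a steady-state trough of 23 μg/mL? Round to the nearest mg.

3825 mg

τ/t½ = 27/15 ≈ 1.8, so f = (1/2)^(27/15) ≈ 0.287175.
Cmin,ss = (D/Vd)·f/(1−f), so D = Cmin,ss·Vd·(1−f)/f.
D = 23 × 67 × (1−f)/f ≈ 23 × 67 × 2.48220 ≈ 3825.07 mg.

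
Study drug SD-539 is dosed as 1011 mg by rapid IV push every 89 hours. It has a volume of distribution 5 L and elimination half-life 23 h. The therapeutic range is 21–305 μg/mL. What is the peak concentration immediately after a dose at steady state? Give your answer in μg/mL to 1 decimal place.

τ/t½ = 89/23 ≈ 3.8696, so fraction remaining f = (1/2)^(89/23) ≈ 0.0684.
At steady state, accumulation factor R = 1/(1 − e^(−kτ)) ≈ 1.0734.
Each bolus raises the concentration by D/Vd = 1011/5 ≈ 202.200 μg/mL.
Steady-state peak Cmax,ss = C₀·R ≈ 202.200 × 1.0734 ≈ 217.041 μg/mL.
Peak 217.0 μg/mL vs MTC 305 μg/mL: below toxic threshold.

217.0 μg/mL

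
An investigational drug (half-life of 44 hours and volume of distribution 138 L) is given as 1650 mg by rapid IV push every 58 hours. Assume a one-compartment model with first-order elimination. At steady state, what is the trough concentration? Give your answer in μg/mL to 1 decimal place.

8.0 μg/mL

τ/t½ = 58/44 ≈ 1.3182, so fraction remaining f = (1/2)^(58/44) ≈ 0.4010.
Each bolus raises the concentration by D/Vd = 1650/138 ≈ 11.957 μg/mL.
Steady-state trough Cmin,ss = C₀·f/(1−f) ≈ 11.957 × 0.4010/0.5990 ≈ 8.005 μg/mL.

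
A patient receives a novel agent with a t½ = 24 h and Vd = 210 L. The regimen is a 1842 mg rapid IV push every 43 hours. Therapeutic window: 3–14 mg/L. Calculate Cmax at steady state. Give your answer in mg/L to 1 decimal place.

Over one 43-h interval, 43/24 ≈ 1.7917 half-lives elapse, leaving f ≈ 0.2888 of each dose.
At steady state, accumulation factor R = 1/(1 − e^(−kτ)) ≈ 1.4061.
Each bolus raises the concentration by D/Vd = 1842/210 ≈ 8.771 mg/L.
Steady-state peak Cmax,ss = C₀·R ≈ 8.771 × 1.4061 ≈ 12.333 mg/L.
Peak 12.3 mg/L vs MTC 14 mg/L: below toxic threshold.

12.3 mg/L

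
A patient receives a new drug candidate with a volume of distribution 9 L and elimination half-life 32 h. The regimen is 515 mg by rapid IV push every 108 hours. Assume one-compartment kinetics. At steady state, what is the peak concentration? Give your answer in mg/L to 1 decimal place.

Over one 108-h interval, 108/32 ≈ 3.375 half-lives elapse, leaving f ≈ 0.0964 of each dose.
At steady state, accumulation factor R = 1/(1 − e^(−kτ)) ≈ 1.1067.
Single-dose peak C₀ = D/Vd = 515/9 ≈ 57.222 mg/L.
Steady-state peak Cmax,ss = C₀·R ≈ 57.222 × 1.1067 ≈ 63.328 mg/L.

63.3 mg/L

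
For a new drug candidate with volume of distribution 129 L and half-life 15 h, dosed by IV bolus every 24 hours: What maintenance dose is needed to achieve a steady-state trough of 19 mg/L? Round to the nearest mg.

τ/t½ = 24/15 ≈ 1.6, so f = (1/2)^(24/15) ≈ 0.329877.
Cmin,ss = (D/Vd)·f/(1−f), so D = Cmin,ss·Vd·(1−f)/f.
D = 19 × 129 × (1−f)/f ≈ 19 × 129 × 2.03143 ≈ 4979.03 mg.

4979 mg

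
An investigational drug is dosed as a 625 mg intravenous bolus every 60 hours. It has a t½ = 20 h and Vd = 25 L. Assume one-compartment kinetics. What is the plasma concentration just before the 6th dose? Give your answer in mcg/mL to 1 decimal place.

3.6 mcg/mL

f = (1/2)^(τ/t½) = (1/2)^(60/20) ≈ 0.1250.
C₀ = D/Vd = 625/25 ≈ 25.000 mcg/mL.
Before the 6th dose, 5 doses have been given. Superposition: Cmin = C₀·(f + f² + … + f^5).
≈ 25.000 × (0.1250 + 0.0156 + 0.0020 + 0.0002 + 0.0000) ≈ 25.000 × 0.1428 ≈ 3.570 mcg/mL.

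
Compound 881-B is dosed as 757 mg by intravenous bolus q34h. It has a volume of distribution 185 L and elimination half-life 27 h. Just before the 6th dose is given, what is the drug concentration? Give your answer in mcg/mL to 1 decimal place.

f = (1/2)^(τ/t½) = (1/2)^(34/27) ≈ 0.4178.
C₀ = D/Vd = 757/185 ≈ 4.092 mcg/mL.
Before the 6th dose, 5 doses have been given. Superposition: Cmin = C₀·(f + f² + … + f^5).
≈ 4.092 × (0.4178 + 0.1746 + 0.0729 + 0.0305 + 0.0127) ≈ 4.092 × 0.7085 ≈ 2.899 mcg/mL.

2.9 mcg/mL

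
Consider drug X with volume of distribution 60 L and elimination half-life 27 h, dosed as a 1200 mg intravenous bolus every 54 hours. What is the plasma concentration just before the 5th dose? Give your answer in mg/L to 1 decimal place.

6.6 mg/L

f = (1/2)^(τ/t½) = (1/2)^(54/27) ≈ 0.2500.
C₀ = D/Vd = 1200/60 ≈ 20.000 mg/L.
Before the 5th dose, 4 doses have been given. Superposition: Cmin = C₀·(f + f² + … + f^4).
≈ 20.000 × (0.2500 + 0.0625 + 0.0156 + 0.0039) ≈ 20.000 × 0.3320 ≈ 6.640 mg/L.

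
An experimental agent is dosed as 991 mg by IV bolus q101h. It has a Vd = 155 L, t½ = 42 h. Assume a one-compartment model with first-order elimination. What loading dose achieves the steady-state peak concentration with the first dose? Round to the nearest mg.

f = (1/2)^(101/42) ≈ 0.188840; accumulation ratio R = 1/(1−f) ≈ 1.23280.
Loading dose to hit Cmax,ss on first dose: D_load = D_maint·R ≈ 991 × 1.23280 ≈ 1221.70 mg.

1222 mg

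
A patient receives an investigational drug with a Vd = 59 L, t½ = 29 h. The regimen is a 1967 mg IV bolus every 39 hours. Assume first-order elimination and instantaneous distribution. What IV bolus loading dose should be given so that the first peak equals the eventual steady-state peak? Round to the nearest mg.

f = (1/2)^(39/29) ≈ 0.393701; accumulation ratio R = 1/(1−f) ≈ 1.64935.
Loading dose to hit Cmax,ss on first dose: D_load = D_maint·R ≈ 1967 × 1.64935 ≈ 3244.27 mg.

3244 mg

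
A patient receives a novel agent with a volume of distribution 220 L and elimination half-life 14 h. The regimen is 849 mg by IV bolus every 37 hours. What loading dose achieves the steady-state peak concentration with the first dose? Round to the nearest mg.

1011 mg

f = (1/2)^(37/14) ≈ 0.160111; accumulation ratio R = 1/(1−f) ≈ 1.19063.
Loading dose to hit Cmax,ss on first dose: D_load = D_maint·R ≈ 849 × 1.19063 ≈ 1010.84 mg.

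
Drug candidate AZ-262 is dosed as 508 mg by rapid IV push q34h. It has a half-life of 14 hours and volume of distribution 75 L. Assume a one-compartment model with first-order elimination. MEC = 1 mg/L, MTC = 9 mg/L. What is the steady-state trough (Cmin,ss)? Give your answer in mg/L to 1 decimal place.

Over one 34-h interval, 34/14 ≈ 2.4286 half-lives elapse, leaving f ≈ 0.1857 of each dose.
At steady state, accumulation factor R = 1/(1 − e^(−kτ)) ≈ 1.2280.
Single-dose peak C₀ = D/Vd = 508/75 ≈ 6.773 mg/L.
Cmax,ss = C₀/(1 − f) ≈ 6.773/0.8143 ≈ 8.318 mg/L.
One interval later, Cmin,ss = Cmax,ss·e^(−kτ) ≈ 8.318 × 0.1857 ≈ 1.545 mg/L.
Trough 1.5 mg/L vs MEC 1 mg/L: adequate.

1.5 mg/L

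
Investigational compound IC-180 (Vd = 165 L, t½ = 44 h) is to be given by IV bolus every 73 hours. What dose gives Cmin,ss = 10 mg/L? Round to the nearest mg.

τ/t½ = 73/44 ≈ 1.6591, so f = (1/2)^(73/44) ≈ 0.316639.
Cmin,ss = (D/Vd)·f/(1−f), so D = Cmin,ss·Vd·(1−f)/f.
D = 10 × 165 × (1−f)/f ≈ 10 × 165 × 2.15817 ≈ 3560.98 mg.

3561 mg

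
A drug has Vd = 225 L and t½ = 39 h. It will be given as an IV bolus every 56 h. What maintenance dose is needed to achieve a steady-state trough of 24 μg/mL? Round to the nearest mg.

τ/t½ = 56/39 ≈ 1.4359, so f = (1/2)^(56/39) ≈ 0.369617.
Cmin,ss = (D/Vd)·f/(1−f), so D = Cmin,ss·Vd·(1−f)/f.
D = 24 × 225 × (1−f)/f ≈ 24 × 225 × 1.70550 ≈ 9209.70 mg.

9210 mg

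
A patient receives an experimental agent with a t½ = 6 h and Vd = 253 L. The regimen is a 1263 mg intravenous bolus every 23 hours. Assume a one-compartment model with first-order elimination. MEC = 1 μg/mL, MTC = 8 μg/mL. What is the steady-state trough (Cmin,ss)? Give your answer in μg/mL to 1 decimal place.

k = ln2/t½ = ln2/6 ≈ 0.115525 h⁻¹; fraction remaining f = e^(−kτ) = e^(−0.115525×23) ≈ 0.0702.
Each bolus raises the concentration by D/Vd = 1263/253 ≈ 4.992 μg/mL.
Steady-state trough Cmin,ss = C₀·f/(1−f) ≈ 4.992 × 0.0702/0.9298 ≈ 0.377 μg/mL.
Trough 0.4 μg/mL vs MEC 1 μg/mL: subtherapeutic.

0.4 μg/mL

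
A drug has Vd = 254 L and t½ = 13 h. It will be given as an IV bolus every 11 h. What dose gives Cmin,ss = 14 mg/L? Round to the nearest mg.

τ/t½ = 11/13 ≈ 0.84615, so f = (1/2)^(11/13) ≈ 0.556266.
Cmin,ss = (D/Vd)·f/(1−f), so D = Cmin,ss·Vd·(1−f)/f.
D = 14 × 254 × (1−f)/f ≈ 14 × 254 × 0.79770 ≈ 2836.62 mg.

2837 mg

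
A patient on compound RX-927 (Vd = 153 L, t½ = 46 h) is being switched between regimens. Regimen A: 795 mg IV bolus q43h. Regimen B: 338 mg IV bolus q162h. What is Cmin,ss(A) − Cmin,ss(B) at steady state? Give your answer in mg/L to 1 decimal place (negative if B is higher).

Regimen A: f = (1/2)^(43/46) ≈ 0.5231; Cmin,ss = (795/153)·f/(1−f) ≈ 5.699 mg/L.
Regimen B: f = (1/2)^(162/46) ≈ 0.0871; Cmin,ss = (338/153)·f/(1−f) ≈ 0.211 mg/L.
Difference ≈ 5.699 − 0.211 ≈ 5.488 mg/L.

5.5 mg/L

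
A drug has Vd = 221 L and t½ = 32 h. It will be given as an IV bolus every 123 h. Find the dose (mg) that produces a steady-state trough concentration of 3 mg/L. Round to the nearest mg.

τ/t½ = 123/32 ≈ 3.8438, so f = (1/2)^(123/32) ≈ 0.069649.
Cmin,ss = (D/Vd)·f/(1−f), so D = Cmin,ss·Vd·(1−f)/f.
D = 3 × 221 × (1−f)/f ≈ 3 × 221 × 13.35771 ≈ 8856.16 mg.

8856 mg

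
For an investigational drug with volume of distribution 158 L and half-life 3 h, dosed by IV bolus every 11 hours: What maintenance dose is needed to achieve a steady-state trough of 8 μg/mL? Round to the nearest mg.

14788 mg

τ/t½ = 11/3 ≈ 3.6667, so f = (1/2)^(11/3) ≈ 0.078745.
Cmin,ss = (D/Vd)·f/(1−f), so D = Cmin,ss·Vd·(1−f)/f.
D = 8 × 158 × (1−f)/f ≈ 8 × 158 × 11.69922 ≈ 14787.81 mg.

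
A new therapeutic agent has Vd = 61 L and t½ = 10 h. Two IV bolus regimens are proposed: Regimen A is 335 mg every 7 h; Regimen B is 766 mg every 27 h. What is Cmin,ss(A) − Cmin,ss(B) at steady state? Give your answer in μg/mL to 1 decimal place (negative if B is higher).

6.5 μg/mL

Regimen A: f = (1/2)^(7/10) ≈ 0.6156; Cmin,ss = (335/61)·f/(1−f) ≈ 8.795 μg/mL.
Regimen B: f = (1/2)^(27/10) ≈ 0.1539; Cmin,ss = (766/61)·f/(1−f) ≈ 2.284 μg/mL.
Difference ≈ 8.795 − 2.284 ≈ 6.511 μg/mL.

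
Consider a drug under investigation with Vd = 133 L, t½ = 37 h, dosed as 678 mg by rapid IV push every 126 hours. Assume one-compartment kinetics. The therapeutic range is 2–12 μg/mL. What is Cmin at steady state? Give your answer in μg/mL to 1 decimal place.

Over one 126-h interval, 126/37 ≈ 3.4054 half-lives elapse, leaving f ≈ 0.0944 of each dose.
Single-dose peak C₀ = D/Vd = 678/133 ≈ 5.098 μg/mL.
Steady-state trough Cmin,ss = C₀·f/(1−f) ≈ 5.098 × 0.0944/0.9056 ≈ 0.531 μg/mL.
Trough 0.5 μg/mL vs MEC 2 μg/mL: subtherapeutic.

0.5 μg/mL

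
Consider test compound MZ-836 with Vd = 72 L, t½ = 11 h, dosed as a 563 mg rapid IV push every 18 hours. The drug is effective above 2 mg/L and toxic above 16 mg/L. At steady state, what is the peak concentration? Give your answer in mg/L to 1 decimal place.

11.5 mg/L

Over one 18-h interval, 18/11 ≈ 1.6364 half-lives elapse, leaving f ≈ 0.3217 of each dose.
At steady state, accumulation factor R = 1/(1 − e^(−kτ)) ≈ 1.4743.
Each bolus raises the concentration by D/Vd = 563/72 ≈ 7.819 mg/L.
Cmax,ss = C₀/(1 − f) ≈ 7.819/0.6783 ≈ 11.527 mg/L.
Peak 11.5 mg/L vs MTC 16 mg/L: below toxic threshold.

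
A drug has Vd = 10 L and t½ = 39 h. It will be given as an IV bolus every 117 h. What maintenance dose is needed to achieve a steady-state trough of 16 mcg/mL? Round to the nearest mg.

τ/t½ = 117/39 ≈ 3, so f = (1/2)^(117/39) ≈ 0.125000.
Cmin,ss = (D/Vd)·f/(1−f), so D = Cmin,ss·Vd·(1−f)/f.
D = 16 × 10 × (1−f)/f ≈ 16 × 10 × 7.00000 ≈ 1120.00 mg.

1120 mg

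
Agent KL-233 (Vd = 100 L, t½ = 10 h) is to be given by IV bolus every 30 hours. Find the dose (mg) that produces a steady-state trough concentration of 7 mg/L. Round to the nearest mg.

τ/t½ = 30/10 ≈ 3, so f = (1/2)^(30/10) ≈ 0.125000.
Cmin,ss = (D/Vd)·f/(1−f), so D = Cmin,ss·Vd·(1−f)/f.
D = 7 × 100 × (1−f)/f ≈ 7 × 100 × 7.00000 ≈ 4900.00 mg.

4900 mg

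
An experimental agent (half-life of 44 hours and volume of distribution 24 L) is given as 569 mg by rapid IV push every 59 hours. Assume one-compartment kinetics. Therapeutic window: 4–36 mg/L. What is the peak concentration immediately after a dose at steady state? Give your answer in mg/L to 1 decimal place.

39.2 mg/L

τ/t½ = 59/44 ≈ 1.3409, so fraction remaining f = (1/2)^(59/44) ≈ 0.3948.
At steady state, accumulation factor R = 1/(1 − e^(−kτ)) ≈ 1.6523.
Each bolus raises the concentration by D/Vd = 569/24 ≈ 23.708 mg/L.
Steady-state peak Cmax,ss = C₀·R ≈ 23.708 × 1.6523 ≈ 39.173 mg/L.
Peak 39.2 mg/L vs MTC 36 mg/L: exceeds toxic threshold.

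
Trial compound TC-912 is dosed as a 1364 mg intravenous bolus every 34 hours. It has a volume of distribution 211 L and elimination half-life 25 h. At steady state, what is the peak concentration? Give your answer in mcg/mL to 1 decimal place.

k = ln2/t½ = ln2/25 ≈ 0.027726 h⁻¹; fraction remaining f = e^(−kτ) = e^(−0.027726×34) ≈ 0.3896.
Accumulation ratio R = 1/(1 − f) ≈ 1/0.6104 ≈ 1.6383.
Single-dose peak C₀ = D/Vd = 1364/211 ≈ 6.464 mcg/mL.
Steady-state peak Cmax,ss = C₀·R ≈ 6.464 × 1.6383 ≈ 10.590 mcg/mL.

10.6 mcg/mL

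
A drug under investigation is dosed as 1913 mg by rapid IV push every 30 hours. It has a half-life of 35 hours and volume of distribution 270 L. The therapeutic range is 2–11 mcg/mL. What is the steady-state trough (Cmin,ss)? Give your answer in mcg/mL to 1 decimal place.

8.7 mcg/mL

Over one 30-h interval, 30/35 ≈ 0.85714 half-lives elapse, leaving f ≈ 0.5520 of each dose.
Accumulation ratio R = 1/(1 − f) ≈ 1/0.4480 ≈ 2.2321.
Each bolus raises the concentration by D/Vd = 1913/270 ≈ 7.085 mcg/mL.
Steady-state peak Cmax,ss = C₀·R ≈ 7.085 × 2.2321 ≈ 15.814 mcg/mL.
Steady-state trough Cmin,ss = Cmax,ss·f ≈ 15.814 × 0.5520 ≈ 8.729 mcg/mL.
Trough 8.7 mcg/mL vs MEC 2 mcg/mL: adequate.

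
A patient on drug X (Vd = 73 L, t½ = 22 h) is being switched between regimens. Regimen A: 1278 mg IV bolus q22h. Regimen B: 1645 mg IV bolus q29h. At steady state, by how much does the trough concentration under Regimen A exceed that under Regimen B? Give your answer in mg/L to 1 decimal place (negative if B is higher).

2.4 mg/L

Regimen A: f = (1/2)^(22/22) ≈ 0.5000; Cmin,ss = (1278/73)·f/(1−f) ≈ 17.507 mg/L.
Regimen B: f = (1/2)^(29/22) ≈ 0.4010; Cmin,ss = (1645/73)·f/(1−f) ≈ 15.086 mg/L.
Difference ≈ 17.507 − 15.086 ≈ 2.421 mg/L.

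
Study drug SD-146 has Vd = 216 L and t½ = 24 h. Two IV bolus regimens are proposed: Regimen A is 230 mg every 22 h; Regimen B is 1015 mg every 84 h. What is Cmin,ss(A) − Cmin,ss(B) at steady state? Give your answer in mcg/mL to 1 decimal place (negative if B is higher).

0.7 mcg/mL

Regimen A: f = (1/2)^(22/24) ≈ 0.5297; Cmin,ss = (230/216)·f/(1−f) ≈ 1.199 mcg/mL.
Regimen B: f = (1/2)^(84/24) ≈ 0.0884; Cmin,ss = (1015/216)·f/(1−f) ≈ 0.456 mcg/mL.
Difference ≈ 1.199 − 0.456 ≈ 0.743 mcg/mL.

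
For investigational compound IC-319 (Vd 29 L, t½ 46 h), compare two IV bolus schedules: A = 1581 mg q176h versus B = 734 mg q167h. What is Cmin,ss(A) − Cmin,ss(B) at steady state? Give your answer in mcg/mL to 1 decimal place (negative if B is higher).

1.9 mcg/mL

Regimen A: f = (1/2)^(176/46) ≈ 0.0705; Cmin,ss = (1581/29)·f/(1−f) ≈ 4.135 mcg/mL.
Regimen B: f = (1/2)^(167/46) ≈ 0.0807; Cmin,ss = (734/29)·f/(1−f) ≈ 2.222 mcg/mL.
Difference ≈ 4.135 − 2.222 ≈ 1.913 mcg/mL.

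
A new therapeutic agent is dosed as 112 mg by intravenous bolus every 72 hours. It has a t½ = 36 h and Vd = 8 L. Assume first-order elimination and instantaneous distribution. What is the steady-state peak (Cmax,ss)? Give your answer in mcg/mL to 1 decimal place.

18.7 mcg/mL

The dosing interval is 2 half-lives, so f = 2^(−2) = 0.25.
Accumulation ratio R = 1/(1 − f) = 1/0.75 = 4/3.
Single-dose peak C₀ = D/Vd = 112/8 = 14 mcg/mL.
Steady-state peak Cmax,ss = C₀·R = 14 × 4/3 ≈ 18.667 mcg/mL.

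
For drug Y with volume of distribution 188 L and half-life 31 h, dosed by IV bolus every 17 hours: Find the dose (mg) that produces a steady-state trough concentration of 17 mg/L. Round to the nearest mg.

τ/t½ = 17/31 ≈ 0.54839, so f = (1/2)^(17/31) ≈ 0.683784.
Cmin,ss = (D/Vd)·f/(1−f), so D = Cmin,ss·Vd·(1−f)/f.
D = 17 × 188 × (1−f)/f ≈ 17 × 188 × 0.46245 ≈ 1477.99 mg.

1478 mg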